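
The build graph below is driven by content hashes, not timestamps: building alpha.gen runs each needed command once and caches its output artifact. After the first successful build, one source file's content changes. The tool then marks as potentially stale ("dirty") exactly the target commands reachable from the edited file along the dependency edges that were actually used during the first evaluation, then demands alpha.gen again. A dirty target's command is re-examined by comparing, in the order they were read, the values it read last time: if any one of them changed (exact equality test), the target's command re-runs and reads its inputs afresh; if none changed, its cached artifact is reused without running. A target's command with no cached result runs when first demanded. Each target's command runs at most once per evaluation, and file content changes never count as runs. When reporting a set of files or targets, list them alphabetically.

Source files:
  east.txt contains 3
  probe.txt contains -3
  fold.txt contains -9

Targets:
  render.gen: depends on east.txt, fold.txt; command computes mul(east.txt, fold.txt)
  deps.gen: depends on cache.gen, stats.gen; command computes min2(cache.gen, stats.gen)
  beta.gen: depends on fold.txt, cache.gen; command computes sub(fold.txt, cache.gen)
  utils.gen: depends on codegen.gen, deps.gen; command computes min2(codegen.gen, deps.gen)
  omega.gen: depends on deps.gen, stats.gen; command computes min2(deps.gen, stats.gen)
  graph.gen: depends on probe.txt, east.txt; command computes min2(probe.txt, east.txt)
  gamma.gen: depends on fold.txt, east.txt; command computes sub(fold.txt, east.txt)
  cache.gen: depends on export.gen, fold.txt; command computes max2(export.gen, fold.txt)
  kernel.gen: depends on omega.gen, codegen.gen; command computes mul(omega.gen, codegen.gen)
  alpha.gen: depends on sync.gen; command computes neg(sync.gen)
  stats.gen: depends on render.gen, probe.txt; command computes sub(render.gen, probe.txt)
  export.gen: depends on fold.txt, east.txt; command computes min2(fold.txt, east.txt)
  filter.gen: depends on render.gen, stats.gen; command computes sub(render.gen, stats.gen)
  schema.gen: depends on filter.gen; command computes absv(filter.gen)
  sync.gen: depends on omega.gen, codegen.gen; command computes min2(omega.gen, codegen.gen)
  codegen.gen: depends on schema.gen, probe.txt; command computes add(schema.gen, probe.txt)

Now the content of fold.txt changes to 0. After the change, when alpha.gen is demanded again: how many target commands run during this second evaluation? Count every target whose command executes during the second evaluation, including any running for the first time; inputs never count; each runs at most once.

Run set: alpha.gen, cache.gen, deps.gen, export.gen, filter.gen, omega.gen, render.gen, stats.gen, sync.gen (9 run).
The important point: at schema.gen every value read last time is unchanged, so the dirty flag clears without a run.

Initial pass — values computed on the first demand:
  export.gen = min2(-9, 3) = -9
  cache.gen = max2(-9, -9) = -9
  render.gen = mul(3, -9) = -27
  stats.gen = sub(-27, -3) = -24
  deps.gen = min2(-9, -24) = -24
  filter.gen = sub(-27, -24) = -3
  omega.gen = min2(-24, -24) = -24
  schema.gen = absv(-3) = 3
  codegen.gen = add(3, -3) = 0
  sync.gen = min2(-24, 0) = -24
  alpha.gen = neg(-24) = 24

Second demand — change propagation:
  export.gen: re-runs because fold.txt -9->0; new result 0.
  cache.gen: re-runs because export.gen -9->0; fold.txt -9->0; new result 0.
  render.gen: re-runs because fold.txt -9->0; new result 0.
  stats.gen: re-runs because render.gen -27->0; new result 3.
  deps.gen: re-runs because cache.gen -9->0; stats.gen -24->3; new result 0.
  filter.gen: re-runs because render.gen -27->0; stats.gen -24->3; new result -3 (unchanged).
  omega.gen: re-runs because deps.gen -24->0; stats.gen -24->3; new result 0.
  schema.gen: re-examined; everything it read last time is the same (filter.gen unchanged) — cache 3 kept, no run.
  codegen.gen: re-examined; everything it read last time is the same (schema.gen unchanged, probe.txt unchanged) — cache 0 kept, no run.
  sync.gen: re-runs because omega.gen -24->0; new result 0.
  alpha.gen: re-runs because sync.gen -24->0; new result 0.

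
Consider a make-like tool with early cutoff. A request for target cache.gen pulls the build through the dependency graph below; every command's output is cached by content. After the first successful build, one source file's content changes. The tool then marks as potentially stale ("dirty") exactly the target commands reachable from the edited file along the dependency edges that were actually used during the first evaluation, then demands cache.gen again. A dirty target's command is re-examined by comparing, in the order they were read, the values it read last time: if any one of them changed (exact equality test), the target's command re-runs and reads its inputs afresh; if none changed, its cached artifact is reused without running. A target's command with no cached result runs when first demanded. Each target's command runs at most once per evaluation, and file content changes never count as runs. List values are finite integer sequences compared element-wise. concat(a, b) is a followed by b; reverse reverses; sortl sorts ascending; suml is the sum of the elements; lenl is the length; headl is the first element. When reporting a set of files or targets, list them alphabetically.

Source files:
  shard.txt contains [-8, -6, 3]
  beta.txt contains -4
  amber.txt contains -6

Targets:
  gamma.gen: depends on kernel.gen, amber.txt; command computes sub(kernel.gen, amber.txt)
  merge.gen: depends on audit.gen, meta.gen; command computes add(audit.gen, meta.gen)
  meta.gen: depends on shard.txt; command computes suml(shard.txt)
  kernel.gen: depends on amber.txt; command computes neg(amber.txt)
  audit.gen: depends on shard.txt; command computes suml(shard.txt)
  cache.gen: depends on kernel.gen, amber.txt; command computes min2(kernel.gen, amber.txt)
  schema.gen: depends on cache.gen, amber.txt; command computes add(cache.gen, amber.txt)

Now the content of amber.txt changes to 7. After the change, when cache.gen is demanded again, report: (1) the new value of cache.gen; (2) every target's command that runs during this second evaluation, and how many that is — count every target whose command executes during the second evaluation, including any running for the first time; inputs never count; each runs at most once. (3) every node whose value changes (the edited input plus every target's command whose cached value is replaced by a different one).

Demanding cache.gen again yields -7.
2 target commands run: cache.gen, kernel.gen.
The nodes whose values change: amber.txt, cache.gen, kernel.gen.

First demand of the output computes:
  kernel.gen = neg(-6) = 6
  cache.gen = min2(6, -6) = -6

After the edit, cleaning proceeds:
  kernel.gen: a read changed (amber.txt -6->7) — executes, giving -7.
  cache.gen: a read changed (kernel.gen 6->-7; amber.txt -6->7) — executes, giving -7.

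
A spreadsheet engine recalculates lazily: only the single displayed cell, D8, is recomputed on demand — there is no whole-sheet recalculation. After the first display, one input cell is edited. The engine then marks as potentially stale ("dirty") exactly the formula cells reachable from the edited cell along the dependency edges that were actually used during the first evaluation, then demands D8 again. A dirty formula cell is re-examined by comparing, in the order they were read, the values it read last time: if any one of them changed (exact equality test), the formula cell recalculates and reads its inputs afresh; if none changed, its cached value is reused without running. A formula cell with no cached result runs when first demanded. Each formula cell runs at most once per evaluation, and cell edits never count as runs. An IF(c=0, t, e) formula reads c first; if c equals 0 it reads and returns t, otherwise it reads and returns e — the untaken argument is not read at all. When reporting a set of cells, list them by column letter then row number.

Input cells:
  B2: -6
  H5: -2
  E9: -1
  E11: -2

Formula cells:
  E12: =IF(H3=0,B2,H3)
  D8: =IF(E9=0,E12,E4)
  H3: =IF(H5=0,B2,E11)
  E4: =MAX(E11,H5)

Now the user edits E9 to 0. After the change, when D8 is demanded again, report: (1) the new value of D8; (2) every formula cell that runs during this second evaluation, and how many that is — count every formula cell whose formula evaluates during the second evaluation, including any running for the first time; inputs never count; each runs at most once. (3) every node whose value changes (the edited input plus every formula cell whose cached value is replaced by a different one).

First evaluation (everything demanded from the output):
  E4 = MAX(-2, -2) = -2
  D8 = IF(E9=0: E9=-1 -> else branch E4) = -2

Propagation after the edit:
  H3: demanded for the first time — runs, produces -2.
  E12: demanded for the first time — runs, produces -2.
  D8: runs — E9 -1->0; result -2 (same value as before).

Key observation: a condition flipped, so demand reaches new nodes — E12, H3 run for the first time.

New value of D8: -2.
Formula cells that run: D8, E12, H3 — 3 in total.
Values that change: E9.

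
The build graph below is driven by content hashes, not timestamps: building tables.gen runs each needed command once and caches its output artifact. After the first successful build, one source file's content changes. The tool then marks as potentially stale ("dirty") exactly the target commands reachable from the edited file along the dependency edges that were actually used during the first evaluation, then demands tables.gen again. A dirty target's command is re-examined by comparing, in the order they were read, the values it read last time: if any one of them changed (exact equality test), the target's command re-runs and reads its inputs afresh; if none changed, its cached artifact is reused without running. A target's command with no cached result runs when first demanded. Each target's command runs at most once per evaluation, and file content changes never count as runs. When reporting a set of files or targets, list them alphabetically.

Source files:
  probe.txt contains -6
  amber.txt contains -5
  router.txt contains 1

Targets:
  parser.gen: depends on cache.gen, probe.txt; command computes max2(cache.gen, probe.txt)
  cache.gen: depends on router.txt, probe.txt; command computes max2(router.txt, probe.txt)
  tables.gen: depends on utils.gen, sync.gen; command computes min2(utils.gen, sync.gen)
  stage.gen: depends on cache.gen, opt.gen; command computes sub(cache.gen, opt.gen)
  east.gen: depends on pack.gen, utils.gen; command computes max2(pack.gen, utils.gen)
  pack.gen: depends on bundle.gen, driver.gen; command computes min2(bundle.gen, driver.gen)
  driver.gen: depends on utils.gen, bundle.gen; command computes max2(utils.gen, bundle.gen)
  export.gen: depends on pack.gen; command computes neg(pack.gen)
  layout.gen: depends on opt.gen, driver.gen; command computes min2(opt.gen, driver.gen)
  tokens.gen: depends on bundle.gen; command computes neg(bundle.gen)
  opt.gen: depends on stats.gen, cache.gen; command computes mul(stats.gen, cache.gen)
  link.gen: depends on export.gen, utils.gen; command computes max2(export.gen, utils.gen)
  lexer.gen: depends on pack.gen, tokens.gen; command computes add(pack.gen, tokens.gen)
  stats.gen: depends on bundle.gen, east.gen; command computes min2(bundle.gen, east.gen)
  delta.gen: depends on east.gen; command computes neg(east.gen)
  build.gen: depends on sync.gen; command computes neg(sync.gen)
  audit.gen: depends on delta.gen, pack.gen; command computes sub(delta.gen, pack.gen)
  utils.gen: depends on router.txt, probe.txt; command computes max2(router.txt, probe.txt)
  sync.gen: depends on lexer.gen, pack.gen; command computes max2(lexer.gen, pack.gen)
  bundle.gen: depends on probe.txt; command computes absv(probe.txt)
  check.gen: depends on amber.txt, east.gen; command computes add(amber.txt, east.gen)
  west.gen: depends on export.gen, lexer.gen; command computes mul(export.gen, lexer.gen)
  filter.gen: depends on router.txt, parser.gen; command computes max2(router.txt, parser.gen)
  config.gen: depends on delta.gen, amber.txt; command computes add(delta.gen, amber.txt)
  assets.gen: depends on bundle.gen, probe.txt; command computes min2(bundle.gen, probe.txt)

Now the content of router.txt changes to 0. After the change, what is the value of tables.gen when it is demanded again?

tables.gen now evaluates to 0.
The important point: at pack.gen every value read last time is unchanged, so the dirty flag clears without a run.

Initial pass — values computed on the first demand:
  bundle.gen = absv(-6) = 6
  tokens.gen = neg(6) = -6
  utils.gen = max2(1, -6) = 1
  driver.gen = max2(1, 6) = 6
  pack.gen = min2(6, 6) = 6
  lexer.gen = add(6, -6) = 0
  sync.gen = max2(0, 6) = 6
  tables.gen = min2(1, 6) = 1

Second demand — change propagation:
  utils.gen: re-runs because router.txt 1->0; new result 0.
  driver.gen: re-runs because utils.gen 1->0; new result 6 (unchanged).
  pack.gen: re-examined; everything it read last time is the same (bundle.gen unchanged, driver.gen unchanged) — cache 6 kept, no run.
  lexer.gen: re-examined; everything it read last time is the same (pack.gen unchanged, tokens.gen unchanged) — cache 0 kept, no run.
  sync.gen: re-examined; everything it read last time is the same (lexer.gen unchanged, pack.gen unchanged) — cache 6 kept, no run.
  tables.gen: re-runs because utils.gen 1->0; new result 0.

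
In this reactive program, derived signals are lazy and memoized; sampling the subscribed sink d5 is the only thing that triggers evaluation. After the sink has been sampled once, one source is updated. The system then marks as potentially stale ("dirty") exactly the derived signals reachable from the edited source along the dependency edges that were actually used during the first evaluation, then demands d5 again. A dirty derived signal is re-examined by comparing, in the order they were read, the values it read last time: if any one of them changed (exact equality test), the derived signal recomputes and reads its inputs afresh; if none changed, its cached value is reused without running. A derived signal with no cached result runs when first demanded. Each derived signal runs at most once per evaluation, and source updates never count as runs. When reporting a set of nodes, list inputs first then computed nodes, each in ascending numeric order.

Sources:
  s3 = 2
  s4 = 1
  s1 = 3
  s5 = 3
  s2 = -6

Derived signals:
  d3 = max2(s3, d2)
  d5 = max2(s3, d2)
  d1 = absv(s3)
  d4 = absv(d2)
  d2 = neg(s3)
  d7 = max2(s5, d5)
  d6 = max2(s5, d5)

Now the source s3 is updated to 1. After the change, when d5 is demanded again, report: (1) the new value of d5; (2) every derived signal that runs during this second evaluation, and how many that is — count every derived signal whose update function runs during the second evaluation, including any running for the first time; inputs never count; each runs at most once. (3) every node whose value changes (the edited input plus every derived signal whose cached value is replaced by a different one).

Demanding d5 again yields 1.
2 derived signals run: d2, d5.
The nodes whose values change: s3, d2, d5.

First demand of the output computes:
  d2 = neg(2) = -2
  d5 = max2(2, -2) = 2

After the edit, cleaning proceeds:
  d2: a read changed (s3 2->1) — executes, giving -1.
  d5: a read changed (s3 2->1; d2 -2->-1) — executes, giving 1.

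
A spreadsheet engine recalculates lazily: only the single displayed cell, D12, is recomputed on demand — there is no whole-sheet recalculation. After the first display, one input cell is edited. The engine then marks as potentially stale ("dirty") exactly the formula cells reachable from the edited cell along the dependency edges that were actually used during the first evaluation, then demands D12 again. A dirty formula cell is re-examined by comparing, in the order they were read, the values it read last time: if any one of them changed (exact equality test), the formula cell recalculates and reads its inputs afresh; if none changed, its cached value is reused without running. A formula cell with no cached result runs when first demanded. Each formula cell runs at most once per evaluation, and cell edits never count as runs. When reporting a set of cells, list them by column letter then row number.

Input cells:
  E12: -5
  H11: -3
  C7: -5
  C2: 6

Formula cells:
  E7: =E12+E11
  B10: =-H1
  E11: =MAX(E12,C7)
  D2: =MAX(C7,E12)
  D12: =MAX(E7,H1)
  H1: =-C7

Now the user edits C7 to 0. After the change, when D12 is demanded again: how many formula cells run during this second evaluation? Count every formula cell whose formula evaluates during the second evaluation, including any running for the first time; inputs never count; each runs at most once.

Formula cells that run: D12, E7, E11, H1 — 4 in total.

First evaluation (everything demanded from the output):
  E11 = MAX(-5, -5) = -5
  E7 = -5 + -5 = -10
  H1 = -(-5) = 5
  D12 = MAX(-10, 5) = 5

Propagation after the edit:
  E11: runs — C7 -5->0; result 0.
  E7: runs — E11 -5->0; result -5.
  H1: runs — C7 -5->0; result 0.
  D12: runs — E7 -10->-5; H1 5->0; result 0.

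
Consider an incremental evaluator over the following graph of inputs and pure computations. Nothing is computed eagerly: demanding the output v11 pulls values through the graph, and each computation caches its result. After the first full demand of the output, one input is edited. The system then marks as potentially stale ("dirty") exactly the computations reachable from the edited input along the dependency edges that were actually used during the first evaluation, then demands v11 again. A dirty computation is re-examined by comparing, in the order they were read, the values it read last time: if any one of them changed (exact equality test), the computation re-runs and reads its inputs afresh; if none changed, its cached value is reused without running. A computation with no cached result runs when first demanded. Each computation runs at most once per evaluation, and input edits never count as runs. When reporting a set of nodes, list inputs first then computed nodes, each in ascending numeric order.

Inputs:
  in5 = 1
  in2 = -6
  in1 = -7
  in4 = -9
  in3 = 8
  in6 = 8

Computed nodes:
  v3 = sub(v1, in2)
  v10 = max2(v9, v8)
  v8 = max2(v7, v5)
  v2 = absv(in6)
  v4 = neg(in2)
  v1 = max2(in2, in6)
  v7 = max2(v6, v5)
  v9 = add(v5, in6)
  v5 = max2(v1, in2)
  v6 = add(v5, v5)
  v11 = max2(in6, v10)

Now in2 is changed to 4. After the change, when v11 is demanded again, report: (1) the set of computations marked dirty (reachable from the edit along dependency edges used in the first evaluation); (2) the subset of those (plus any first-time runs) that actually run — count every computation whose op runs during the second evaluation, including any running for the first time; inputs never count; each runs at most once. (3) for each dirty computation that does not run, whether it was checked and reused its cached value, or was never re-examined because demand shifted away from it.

Dirty set: v1, v5, v6, v7, v8, v9, v10, v11.
Run set: v1, v5 (2 run).
Re-examined without running (cache reused): v6, v7, v8, v9, v10, v11.
The important point: at v6 every value read last time is unchanged, so the dirty flag clears without a run.

Initial pass — values computed on the first demand:
  v1 = max2(-6, 8) = 8
  v5 = max2(8, -6) = 8
  v6 = add(8, 8) = 16
  v7 = max2(16, 8) = 16
  v8 = max2(16, 8) = 16
  v9 = add(8, 8) = 16
  v10 = max2(16, 16) = 16
  v11 = max2(8, 16) = 16

Second demand — change propagation:
  v1: re-runs because in2 -6->4; new result 8 (unchanged).
  v5: re-runs because in2 -6->4; new result 8 (unchanged).
  v6: re-examined; everything it read last time is the same (v5 unchanged, v5 unchanged) — cache 16 kept, no run.
  v7: re-examined; everything it read last time is the same (v6 unchanged, v5 unchanged) — cache 16 kept, no run.
  v8: re-examined; everything it read last time is the same (v7 unchanged, v5 unchanged) — cache 16 kept, no run.
  v9: re-examined; everything it read last time is the same (v5 unchanged, in6 unchanged) — cache 16 kept, no run.
  v10: re-examined; everything it read last time is the same (v9 unchanged, v8 unchanged) — cache 16 kept, no run.
  v11: re-examined; everything it read last time is the same (in6 unchanged, v10 unchanged) — cache 16 kept, no run.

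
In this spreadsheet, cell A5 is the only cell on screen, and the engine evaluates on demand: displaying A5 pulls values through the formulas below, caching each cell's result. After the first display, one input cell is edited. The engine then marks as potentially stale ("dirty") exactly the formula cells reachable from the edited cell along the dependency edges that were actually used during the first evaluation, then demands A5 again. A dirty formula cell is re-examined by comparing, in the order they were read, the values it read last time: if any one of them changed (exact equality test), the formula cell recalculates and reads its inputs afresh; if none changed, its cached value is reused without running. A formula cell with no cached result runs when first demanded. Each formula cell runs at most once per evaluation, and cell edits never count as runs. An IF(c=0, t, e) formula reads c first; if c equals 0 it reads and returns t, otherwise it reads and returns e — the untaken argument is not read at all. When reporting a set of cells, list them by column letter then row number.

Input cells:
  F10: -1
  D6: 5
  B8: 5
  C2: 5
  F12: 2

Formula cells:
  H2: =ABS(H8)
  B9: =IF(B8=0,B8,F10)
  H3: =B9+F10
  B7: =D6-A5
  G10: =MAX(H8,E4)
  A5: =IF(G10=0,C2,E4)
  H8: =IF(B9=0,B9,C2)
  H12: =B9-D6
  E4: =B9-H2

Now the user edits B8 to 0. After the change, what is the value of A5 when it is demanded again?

Initial pass — values computed on the first demand:
  B9 = IF(B8=0: B8=5 -> else branch F10) = -1
  H8 = IF(B9=0: B9=-1 -> else branch C2) = 5
  H2 = ABS(5) = 5
  E4 = -1 - 5 = -6
  G10 = MAX(5, -6) = 5
  A5 = IF(G10=0: G10=5 -> else branch E4) = -6

Second demand — change propagation:
  B9: re-runs because B8 5->0; new result 0.
  H8: re-runs because B9 -1->0; new result 0.
  H2: re-runs because H8 5->0; new result 0.
  E4: re-runs because B9 -1->0; H2 5->0; new result 0.
  G10: re-runs because H8 5->0; E4 -6->0; new result 0.
  A5: re-runs because G10 5->0; E4 -6->0; new result 5.

A5 now evaluates to 5.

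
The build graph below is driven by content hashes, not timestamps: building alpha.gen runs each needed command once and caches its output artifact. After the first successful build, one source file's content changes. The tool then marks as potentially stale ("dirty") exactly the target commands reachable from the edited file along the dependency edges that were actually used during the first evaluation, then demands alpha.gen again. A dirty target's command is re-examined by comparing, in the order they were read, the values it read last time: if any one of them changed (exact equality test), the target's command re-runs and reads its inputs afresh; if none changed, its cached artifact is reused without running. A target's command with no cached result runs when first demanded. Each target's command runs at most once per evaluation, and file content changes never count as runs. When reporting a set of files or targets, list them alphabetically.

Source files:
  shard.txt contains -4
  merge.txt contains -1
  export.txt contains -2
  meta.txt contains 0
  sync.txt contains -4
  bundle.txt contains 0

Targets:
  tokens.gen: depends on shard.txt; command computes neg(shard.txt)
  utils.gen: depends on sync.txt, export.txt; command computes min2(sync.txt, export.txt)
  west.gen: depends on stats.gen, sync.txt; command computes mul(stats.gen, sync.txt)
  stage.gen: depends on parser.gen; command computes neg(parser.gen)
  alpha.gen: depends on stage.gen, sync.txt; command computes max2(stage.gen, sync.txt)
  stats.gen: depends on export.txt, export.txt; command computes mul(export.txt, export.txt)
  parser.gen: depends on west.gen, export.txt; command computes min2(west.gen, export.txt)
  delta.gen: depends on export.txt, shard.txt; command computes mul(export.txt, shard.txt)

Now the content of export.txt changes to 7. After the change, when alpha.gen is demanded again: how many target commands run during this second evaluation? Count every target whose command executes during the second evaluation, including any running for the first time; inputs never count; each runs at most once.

Run set: alpha.gen, parser.gen, stage.gen, stats.gen, west.gen (5 run).

Initial pass — values computed on the first demand:
  stats.gen = mul(-2, -2) = 4
  west.gen = mul(4, -4) = -16
  parser.gen = min2(-16, -2) = -16
  stage.gen = neg(-16) = 16
  alpha.gen = max2(16, -4) = 16

Second demand — change propagation:
  stats.gen: re-runs because export.txt -2->7; export.txt -2->7; new result 49.
  west.gen: re-runs because stats.gen 4->49; new result -196.
  parser.gen: re-runs because west.gen -16->-196; export.txt -2->7; new result -196.
  stage.gen: re-runs because parser.gen -16->-196; new result 196.
  alpha.gen: re-runs because stage.gen 16->196; new result 196.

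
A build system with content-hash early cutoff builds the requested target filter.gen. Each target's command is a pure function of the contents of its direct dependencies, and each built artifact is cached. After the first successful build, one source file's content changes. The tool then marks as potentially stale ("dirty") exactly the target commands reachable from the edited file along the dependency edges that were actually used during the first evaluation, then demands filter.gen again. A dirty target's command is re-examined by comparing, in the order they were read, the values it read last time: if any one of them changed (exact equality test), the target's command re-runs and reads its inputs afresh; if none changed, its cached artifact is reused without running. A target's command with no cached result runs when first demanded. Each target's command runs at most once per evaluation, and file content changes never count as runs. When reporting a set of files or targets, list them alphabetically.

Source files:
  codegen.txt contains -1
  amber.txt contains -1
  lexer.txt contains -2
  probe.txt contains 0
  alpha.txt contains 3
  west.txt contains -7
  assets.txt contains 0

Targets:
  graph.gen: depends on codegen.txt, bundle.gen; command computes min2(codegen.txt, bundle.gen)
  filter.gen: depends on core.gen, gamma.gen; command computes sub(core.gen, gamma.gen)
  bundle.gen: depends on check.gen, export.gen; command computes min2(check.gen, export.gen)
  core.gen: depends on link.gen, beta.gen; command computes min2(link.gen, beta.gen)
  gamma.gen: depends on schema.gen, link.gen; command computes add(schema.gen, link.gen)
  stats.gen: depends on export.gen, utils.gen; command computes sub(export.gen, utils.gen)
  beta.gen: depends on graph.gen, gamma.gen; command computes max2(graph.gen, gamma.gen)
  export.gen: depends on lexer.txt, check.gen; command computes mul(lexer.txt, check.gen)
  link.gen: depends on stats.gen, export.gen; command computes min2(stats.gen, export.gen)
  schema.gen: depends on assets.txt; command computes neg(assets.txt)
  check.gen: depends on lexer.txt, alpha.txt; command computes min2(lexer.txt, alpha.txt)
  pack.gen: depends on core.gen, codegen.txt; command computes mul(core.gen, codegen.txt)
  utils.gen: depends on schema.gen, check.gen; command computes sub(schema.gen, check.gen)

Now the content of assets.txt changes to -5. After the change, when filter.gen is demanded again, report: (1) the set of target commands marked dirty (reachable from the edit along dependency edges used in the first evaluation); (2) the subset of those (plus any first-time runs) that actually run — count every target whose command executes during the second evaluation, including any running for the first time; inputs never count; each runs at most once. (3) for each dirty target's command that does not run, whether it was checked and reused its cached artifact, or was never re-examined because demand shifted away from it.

First evaluation (everything demanded from the output):
  check.gen = min2(-2, 3) = -2
  export.gen = mul(-2, -2) = 4
  bundle.gen = min2(-2, 4) = -2
  graph.gen = min2(-1, -2) = -2
  schema.gen = neg(0) = 0
  utils.gen = sub(0, -2) = 2
  stats.gen = sub(4, 2) = 2
  link.gen = min2(2, 4) = 2
  gamma.gen = add(0, 2) = 2
  beta.gen = max2(-2, 2) = 2
  core.gen = min2(2, 2) = 2
  filter.gen = sub(2, 2) = 0

Propagation after the edit:
  schema.gen: runs — assets.txt 0->-5; result 5.
  utils.gen: runs — schema.gen 0->5; result 7.
  stats.gen: runs — utils.gen 2->7; result -3.
  link.gen: runs — stats.gen 2->-3; result -3.
  gamma.gen: runs — schema.gen 0->5; link.gen 2->-3; result 2 (same value as before).
  beta.gen: checked — values it read are unchanged (graph.gen unchanged, gamma.gen unchanged); reused cached 2 without running.
  core.gen: runs — link.gen 2->-3; result -3.
  filter.gen: runs — core.gen 2->-3; result -5.

Key observation: the cutoff stops propagation at beta.gen — its inputs' values are unchanged, so it reuses its cache.

Marked dirty: beta.gen, core.gen, filter.gen, gamma.gen, link.gen, schema.gen, stats.gen, utils.gen.
Target commands that run: core.gen, filter.gen, gamma.gen, link.gen, schema.gen, stats.gen, utils.gen — 7 in total.
Checked but reused from cache: beta.gen.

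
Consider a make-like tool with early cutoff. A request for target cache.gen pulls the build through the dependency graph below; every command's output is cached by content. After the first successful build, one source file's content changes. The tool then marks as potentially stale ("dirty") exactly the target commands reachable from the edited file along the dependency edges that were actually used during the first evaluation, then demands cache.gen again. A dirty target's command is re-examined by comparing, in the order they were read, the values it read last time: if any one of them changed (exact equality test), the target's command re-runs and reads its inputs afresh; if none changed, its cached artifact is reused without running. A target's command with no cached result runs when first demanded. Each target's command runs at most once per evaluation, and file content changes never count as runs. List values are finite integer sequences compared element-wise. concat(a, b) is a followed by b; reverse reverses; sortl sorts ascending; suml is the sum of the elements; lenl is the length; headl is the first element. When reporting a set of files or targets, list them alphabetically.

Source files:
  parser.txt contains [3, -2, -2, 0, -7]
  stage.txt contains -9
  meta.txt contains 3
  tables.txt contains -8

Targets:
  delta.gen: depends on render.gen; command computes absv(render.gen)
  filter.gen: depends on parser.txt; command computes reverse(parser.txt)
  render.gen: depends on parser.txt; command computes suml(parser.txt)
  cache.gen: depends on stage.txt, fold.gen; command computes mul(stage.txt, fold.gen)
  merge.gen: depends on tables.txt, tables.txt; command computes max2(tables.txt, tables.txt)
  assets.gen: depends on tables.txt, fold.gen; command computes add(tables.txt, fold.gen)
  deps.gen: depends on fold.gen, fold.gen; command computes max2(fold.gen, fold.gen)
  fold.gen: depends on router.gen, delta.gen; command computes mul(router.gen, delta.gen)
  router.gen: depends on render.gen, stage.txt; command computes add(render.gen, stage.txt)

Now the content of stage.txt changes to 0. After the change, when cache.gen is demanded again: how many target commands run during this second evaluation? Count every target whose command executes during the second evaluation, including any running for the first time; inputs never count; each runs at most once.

3 target commands run: cache.gen, fold.gen, router.gen.

First demand of the output computes:
  render.gen = suml([3, -2, -2, 0, -7]) = -8
  delta.gen = absv(-8) = 8
  router.gen = add(-8, -9) = -17
  fold.gen = mul(-17, 8) = -136
  cache.gen = mul(-9, -136) = 1224

After the edit, cleaning proceeds:
  router.gen: a read changed (stage.txt -9->0) — executes, giving -8.
  fold.gen: a read changed (router.gen -17->-8) — executes, giving -64.
  cache.gen: a read changed (stage.txt -9->0; fold.gen -136->-64) — executes, giving 0.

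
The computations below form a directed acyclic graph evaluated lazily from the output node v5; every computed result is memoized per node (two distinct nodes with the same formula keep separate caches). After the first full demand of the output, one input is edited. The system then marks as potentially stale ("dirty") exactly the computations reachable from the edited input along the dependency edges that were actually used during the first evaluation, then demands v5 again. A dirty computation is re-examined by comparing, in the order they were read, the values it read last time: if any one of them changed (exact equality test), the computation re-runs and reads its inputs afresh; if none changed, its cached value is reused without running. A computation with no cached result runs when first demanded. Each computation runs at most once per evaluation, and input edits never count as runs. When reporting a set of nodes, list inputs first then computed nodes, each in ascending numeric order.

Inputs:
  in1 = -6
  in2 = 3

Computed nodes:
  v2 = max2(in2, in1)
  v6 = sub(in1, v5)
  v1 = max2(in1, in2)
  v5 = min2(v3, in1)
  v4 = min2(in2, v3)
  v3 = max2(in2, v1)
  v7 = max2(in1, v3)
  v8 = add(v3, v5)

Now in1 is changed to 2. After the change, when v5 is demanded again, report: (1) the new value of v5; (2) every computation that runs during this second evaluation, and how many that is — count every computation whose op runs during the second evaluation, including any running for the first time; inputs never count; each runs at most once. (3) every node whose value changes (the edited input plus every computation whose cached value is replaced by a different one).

First demand of the output computes:
  v1 = max2(-6, 3) = 3
  v3 = max2(3, 3) = 3
  v5 = min2(3, -6) = -6

After the edit, cleaning proceeds:
  v1: a read changed (in1 -6->2) — executes, giving 3 — identical to its old value.
  v3: dirty, but its reads are unchanged (in2 unchanged, v1 unchanged); cached 3 stands.
  v5: a read changed (in1 -6->2) — executes, giving 2.

Note where the cutoff bites: v3 is checked, finds nothing changed, and keeps its cache.

Demanding v5 again yields 2.
2 computations run: v1, v5.
The nodes whose values change: in1, v5.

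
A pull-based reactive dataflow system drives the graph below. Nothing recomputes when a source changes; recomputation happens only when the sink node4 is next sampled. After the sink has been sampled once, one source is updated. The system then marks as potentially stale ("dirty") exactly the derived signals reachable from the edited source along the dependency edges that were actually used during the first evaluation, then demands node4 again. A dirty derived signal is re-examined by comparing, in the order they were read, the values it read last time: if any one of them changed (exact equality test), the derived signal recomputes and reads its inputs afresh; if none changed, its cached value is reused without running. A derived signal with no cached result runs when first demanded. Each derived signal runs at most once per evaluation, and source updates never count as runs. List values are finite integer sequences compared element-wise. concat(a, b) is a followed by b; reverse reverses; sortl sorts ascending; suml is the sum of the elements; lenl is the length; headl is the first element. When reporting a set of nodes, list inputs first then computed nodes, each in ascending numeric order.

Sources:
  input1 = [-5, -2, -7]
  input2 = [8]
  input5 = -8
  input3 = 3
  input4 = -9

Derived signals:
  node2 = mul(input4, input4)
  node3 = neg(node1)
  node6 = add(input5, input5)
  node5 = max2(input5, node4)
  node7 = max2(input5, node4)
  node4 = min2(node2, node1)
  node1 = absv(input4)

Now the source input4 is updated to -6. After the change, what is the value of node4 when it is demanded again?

New value of node4: 6.

First evaluation (everything demanded from the output):
  node1 = absv(-9) = 9
  node2 = mul(-9, -9) = 81
  node4 = min2(81, 9) = 9

Propagation after the edit:
  node1: runs — input4 -9->-6; result 6.
  node2: runs — input4 -9->-6; input4 -9->-6; result 36.
  node4: runs — node2 81->36; node1 9->6; result 6.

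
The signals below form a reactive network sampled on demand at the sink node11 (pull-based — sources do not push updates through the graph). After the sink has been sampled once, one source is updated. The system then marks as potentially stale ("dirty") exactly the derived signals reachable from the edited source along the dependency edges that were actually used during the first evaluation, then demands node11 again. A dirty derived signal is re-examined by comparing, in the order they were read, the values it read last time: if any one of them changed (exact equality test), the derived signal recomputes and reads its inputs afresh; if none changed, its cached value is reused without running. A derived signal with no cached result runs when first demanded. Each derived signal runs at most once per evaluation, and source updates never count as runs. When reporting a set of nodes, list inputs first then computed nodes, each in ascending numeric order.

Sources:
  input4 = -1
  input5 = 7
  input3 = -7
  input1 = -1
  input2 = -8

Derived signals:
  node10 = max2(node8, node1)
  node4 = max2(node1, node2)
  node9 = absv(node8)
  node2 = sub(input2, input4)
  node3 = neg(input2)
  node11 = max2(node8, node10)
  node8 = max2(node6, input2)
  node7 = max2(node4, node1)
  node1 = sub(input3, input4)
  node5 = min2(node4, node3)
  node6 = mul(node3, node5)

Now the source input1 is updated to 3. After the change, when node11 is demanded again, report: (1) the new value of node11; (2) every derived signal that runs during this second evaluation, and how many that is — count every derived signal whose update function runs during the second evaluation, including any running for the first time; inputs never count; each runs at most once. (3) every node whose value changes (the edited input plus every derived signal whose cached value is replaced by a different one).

Initial pass — values computed on the first demand:
  node1 = sub(-7, -1) = -6
  node2 = sub(-8, -1) = -7
  node3 = neg(-8) = 8
  node4 = max2(-6, -7) = -6
  node5 = min2(-6, 8) = -6
  node6 = mul(8, -6) = -48
  node8 = max2(-48, -8) = -8
  node10 = max2(-8, -6) = -6
  node11 = max2(-8, -6) = -6

Second demand — change propagation:
  no demanded computation ever read input1, so the edit dirties nothing and nothing runs.

The important point: nothing the output needs ever reads input1, so the edit is invisible to it.

node11 now evaluates to -6.
Run set: none (0 run).
Changed values: input1.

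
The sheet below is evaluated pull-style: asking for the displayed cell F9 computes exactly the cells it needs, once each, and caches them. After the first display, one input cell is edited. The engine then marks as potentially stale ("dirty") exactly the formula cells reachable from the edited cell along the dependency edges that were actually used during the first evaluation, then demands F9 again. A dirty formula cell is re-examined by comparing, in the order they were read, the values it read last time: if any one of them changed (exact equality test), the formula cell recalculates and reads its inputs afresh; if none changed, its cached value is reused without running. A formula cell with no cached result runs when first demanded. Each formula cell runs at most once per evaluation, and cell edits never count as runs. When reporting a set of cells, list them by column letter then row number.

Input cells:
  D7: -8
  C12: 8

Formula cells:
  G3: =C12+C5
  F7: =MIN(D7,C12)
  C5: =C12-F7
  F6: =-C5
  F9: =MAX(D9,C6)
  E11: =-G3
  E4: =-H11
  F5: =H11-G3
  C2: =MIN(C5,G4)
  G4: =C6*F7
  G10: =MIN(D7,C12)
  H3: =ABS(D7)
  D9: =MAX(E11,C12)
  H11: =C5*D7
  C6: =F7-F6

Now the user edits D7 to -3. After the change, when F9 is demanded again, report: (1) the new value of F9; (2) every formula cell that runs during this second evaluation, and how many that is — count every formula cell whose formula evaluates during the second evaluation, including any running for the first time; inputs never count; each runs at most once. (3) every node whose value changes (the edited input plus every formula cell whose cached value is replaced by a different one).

Demanding F9 again yields 8.
7 formula cells run: C5, C6, D9, E11, F6, F7, G3.
The nodes whose values change: C5, D7, E11, F6, F7, G3.
Note where the cutoff bites: F9 is checked, finds nothing changed, and keeps its cache.

First demand of the output computes:
  F7 = MIN(-8, 8) = -8
  C5 = 8 - -8 = 16
  F6 = -(16) = -16
  C6 = -8 - -16 = 8
  G3 = 8 + 16 = 24
  E11 = -(24) = -24
  D9 = MAX(-24, 8) = 8
  F9 = MAX(8, 8) = 8

After the edit, cleaning proceeds:
  F7: a read changed (D7 -8->-3) — executes, giving -3.
  C5: a read changed (F7 -8->-3) — executes, giving 11.
  F6: a read changed (C5 16->11) — executes, giving -11.
  C6: a read changed (F7 -8->-3; F6 -16->-11) — executes, giving 8 — identical to its old value.
  G3: a read changed (C5 16->11) — executes, giving 19.
  E11: a read changed (G3 24->19) — executes, giving -19.
  D9: a read changed (E11 -24->-19) — executes, giving 8 — identical to its old value.
  F9: dirty, but its reads are unchanged (D9 unchanged, C6 unchanged); cached 8 stands.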